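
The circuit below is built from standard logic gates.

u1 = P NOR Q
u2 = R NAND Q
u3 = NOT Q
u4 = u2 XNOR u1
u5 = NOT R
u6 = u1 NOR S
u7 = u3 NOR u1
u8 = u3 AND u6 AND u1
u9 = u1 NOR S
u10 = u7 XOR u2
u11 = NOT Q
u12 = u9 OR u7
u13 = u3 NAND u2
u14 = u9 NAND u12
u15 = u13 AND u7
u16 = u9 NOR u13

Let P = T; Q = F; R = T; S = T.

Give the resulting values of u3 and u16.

u3 = T, u16 = T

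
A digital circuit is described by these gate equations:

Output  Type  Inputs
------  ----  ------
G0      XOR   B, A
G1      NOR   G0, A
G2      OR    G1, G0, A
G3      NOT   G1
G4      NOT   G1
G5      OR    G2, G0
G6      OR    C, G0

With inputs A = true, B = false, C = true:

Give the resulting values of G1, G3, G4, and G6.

G1 = false, G3 = true, G4 = true, G6 = true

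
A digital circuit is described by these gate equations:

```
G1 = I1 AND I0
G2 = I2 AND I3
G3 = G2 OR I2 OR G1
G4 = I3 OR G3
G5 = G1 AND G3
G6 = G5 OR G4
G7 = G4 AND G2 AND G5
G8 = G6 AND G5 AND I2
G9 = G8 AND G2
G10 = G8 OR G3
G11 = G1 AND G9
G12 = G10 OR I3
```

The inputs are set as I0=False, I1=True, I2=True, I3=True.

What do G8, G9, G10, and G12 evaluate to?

G8 = False  G9 = False  G10 = True  G12 = True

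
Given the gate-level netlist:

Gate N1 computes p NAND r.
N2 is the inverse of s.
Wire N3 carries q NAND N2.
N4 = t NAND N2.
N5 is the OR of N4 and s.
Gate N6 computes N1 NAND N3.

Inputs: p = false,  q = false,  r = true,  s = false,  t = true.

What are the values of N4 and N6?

N4 = false  N6 = false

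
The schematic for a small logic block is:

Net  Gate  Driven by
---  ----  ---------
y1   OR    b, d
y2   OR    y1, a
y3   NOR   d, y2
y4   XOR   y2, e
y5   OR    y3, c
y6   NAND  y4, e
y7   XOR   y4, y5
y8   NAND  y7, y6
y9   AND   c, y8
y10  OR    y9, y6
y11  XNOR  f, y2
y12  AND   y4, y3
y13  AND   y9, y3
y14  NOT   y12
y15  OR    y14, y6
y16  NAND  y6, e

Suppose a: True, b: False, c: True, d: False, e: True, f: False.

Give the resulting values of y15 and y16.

y15 = True, y16 = False

y1 = b OR d = False OR False = False
y2 = y1 OR a = False OR True = True
y3 = d NOR y2 = False NOR True = False
y4 = y2 XOR e = True XOR True = False
y6 = y4 NAND e = False NAND True = True
y12 = y4 AND y3 = False AND False = False
y14 = NOT y12 = NOT False = True
y15 = y14 OR y6 = True OR True = True
y16 = y6 NAND e = True NAND True = False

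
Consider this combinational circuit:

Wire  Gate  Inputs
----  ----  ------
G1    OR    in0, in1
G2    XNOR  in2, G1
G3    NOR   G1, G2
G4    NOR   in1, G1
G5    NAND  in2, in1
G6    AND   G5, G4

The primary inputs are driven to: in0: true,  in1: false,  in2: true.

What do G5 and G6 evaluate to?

G1 = in0 OR in1 = true OR false = true
G4 = in1 NOR G1 = false NOR true = false
G5 = in2 NAND in1 = true NAND false = true
G6 = G5 AND G4 = true AND false = false

G5 = true, G6 = false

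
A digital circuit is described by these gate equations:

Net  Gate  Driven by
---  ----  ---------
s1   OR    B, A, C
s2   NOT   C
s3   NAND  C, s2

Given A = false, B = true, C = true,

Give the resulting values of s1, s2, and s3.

s1 = B OR A OR C = true OR false OR true = true
s2 = NOT C = NOT true = false
s3 = C NAND s2 = true NAND false = true

s1 = true  s2 = false  s3 = true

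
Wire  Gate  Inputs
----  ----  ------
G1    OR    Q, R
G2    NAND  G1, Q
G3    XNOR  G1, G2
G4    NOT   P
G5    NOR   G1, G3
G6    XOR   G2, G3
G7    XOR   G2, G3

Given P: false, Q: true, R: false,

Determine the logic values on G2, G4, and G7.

G1 = Q OR R = true OR false = true
G2 = G1 NAND Q = true NAND true = false
G3 = G1 XNOR G2 = true XNOR false = false
G4 = NOT P = NOT false = true
G7 = G2 XOR G3 = false XOR false = false

G2 = false, G4 = true, G7 = false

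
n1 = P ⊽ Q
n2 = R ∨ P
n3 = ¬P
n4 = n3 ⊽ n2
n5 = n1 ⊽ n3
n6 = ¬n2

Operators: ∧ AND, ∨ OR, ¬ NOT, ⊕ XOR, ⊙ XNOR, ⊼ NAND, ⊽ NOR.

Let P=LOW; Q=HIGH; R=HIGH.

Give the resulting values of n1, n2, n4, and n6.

n1 = LOW; n2 = HIGH; n4 = LOW; n6 = LOW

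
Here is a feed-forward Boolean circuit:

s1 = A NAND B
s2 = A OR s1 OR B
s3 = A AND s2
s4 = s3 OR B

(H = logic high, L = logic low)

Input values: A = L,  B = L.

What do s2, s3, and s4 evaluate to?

s1 = A NAND B = L NAND L = H
s2 = A OR s1 OR B = L OR H OR L = H
s3 = A AND s2 = L AND H = L
s4 = s3 OR B = L OR L = L

s2 = H, s3 = L, s4 = L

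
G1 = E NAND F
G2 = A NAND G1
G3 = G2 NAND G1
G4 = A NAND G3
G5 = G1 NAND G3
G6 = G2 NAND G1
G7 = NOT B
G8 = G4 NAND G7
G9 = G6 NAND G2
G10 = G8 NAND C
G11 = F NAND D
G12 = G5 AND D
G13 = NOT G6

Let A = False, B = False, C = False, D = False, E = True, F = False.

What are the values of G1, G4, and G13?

G1 = True  G4 = True  G13 = True

G1 = E NAND F = True NAND False = True
G2 = A NAND G1 = False NAND True = True
G3 = G2 NAND G1 = True NAND True = False
G4 = A NAND G3 = False NAND False = True
G6 = G2 NAND G1 = True NAND True = False
G13 = NOT G6 = NOT False = True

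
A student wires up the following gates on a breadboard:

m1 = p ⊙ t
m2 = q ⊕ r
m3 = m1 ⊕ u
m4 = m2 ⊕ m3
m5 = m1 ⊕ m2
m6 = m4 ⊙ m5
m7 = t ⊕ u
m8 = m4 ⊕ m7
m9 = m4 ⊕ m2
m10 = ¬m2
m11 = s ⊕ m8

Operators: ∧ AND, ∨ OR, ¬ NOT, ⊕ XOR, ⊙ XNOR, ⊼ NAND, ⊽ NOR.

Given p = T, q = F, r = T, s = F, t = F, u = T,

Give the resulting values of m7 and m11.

m1 = p XNOR t = T XNOR F = F
m2 = q XOR r = F XOR T = T
m3 = m1 XOR u = F XOR T = T
m4 = m2 XOR m3 = T XOR T = F
m7 = t XOR u = F XOR T = T
m8 = m4 XOR m7 = F XOR T = T
m11 = s XOR m8 = F XOR T = T

m7 = T; m11 = T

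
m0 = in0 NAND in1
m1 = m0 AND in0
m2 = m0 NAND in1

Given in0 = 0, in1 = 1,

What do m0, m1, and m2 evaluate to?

m0 = 1  m1 = 0  m2 = 0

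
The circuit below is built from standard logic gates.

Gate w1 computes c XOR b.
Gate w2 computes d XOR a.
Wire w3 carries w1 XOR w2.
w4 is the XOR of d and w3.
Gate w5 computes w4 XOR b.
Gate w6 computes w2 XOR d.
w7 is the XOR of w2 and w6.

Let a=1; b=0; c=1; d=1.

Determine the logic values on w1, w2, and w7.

w1 = 1  w2 = 0  w7 = 1

w1 = c XOR b = 1 XOR 0 = 1
w2 = d XOR a = 1 XOR 1 = 0
w6 = w2 XOR d = 0 XOR 1 = 1
w7 = w2 XOR w6 = 0 XOR 1 = 1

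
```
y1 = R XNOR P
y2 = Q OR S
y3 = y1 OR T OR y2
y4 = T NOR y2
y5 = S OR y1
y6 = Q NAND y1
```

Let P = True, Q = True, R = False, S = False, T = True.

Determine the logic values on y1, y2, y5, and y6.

y1 = False, y2 = True, y5 = False, y6 = True

y1 = R XNOR P = False XNOR True = False
y2 = Q OR S = True OR False = True
y5 = S OR y1 = False OR False = False
y6 = Q NAND y1 = True NAND False = True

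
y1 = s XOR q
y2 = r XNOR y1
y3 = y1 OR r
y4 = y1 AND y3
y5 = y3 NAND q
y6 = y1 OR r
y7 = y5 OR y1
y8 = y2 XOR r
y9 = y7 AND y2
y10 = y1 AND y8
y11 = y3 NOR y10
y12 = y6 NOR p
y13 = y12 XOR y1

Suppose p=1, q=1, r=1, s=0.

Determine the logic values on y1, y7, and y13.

y1 = 1  y7 = 1  y13 = 1

y1 = s XOR q = 0 XOR 1 = 1
y3 = y1 OR r = 1 OR 1 = 1
y5 = y3 NAND q = 1 NAND 1 = 0
y6 = y1 OR r = 1 OR 1 = 1
y7 = y5 OR y1 = 0 OR 1 = 1
y12 = y6 NOR p = 1 NOR 1 = 0
y13 = y12 XOR y1 = 0 XOR 1 = 1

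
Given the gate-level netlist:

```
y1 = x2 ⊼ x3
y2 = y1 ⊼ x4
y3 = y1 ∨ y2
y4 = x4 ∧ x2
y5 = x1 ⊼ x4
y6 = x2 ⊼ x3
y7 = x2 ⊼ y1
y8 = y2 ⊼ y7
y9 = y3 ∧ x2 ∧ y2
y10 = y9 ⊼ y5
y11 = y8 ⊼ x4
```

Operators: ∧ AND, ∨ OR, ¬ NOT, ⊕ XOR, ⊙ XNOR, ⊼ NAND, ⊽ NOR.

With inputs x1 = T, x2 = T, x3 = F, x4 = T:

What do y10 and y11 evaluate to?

y10 = T  y11 = F

y1 = x2 NAND x3 = T NAND F = T
y2 = y1 NAND x4 = T NAND T = F
y3 = y1 OR y2 = T OR F = T
y5 = x1 NAND x4 = T NAND T = F
y7 = x2 NAND y1 = T NAND T = F
y8 = y2 NAND y7 = F NAND F = T
y9 = y3 AND x2 AND y2 = T AND T AND F = F
y10 = y9 NAND y5 = F NAND F = T
y11 = y8 NAND x4 = T NAND T = F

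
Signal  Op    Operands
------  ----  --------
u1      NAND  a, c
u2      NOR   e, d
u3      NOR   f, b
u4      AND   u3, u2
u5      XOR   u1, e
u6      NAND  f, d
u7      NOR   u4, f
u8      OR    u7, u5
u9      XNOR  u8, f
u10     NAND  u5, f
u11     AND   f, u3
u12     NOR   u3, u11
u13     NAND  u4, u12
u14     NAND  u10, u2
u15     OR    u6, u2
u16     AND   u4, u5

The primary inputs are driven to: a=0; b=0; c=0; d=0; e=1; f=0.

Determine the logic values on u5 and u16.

u5 = 0; u16 = 0

u1 = a NAND c = 0 NAND 0 = 1
u2 = e NOR d = 1 NOR 0 = 0
u3 = f NOR b = 0 NOR 0 = 1
u4 = u3 AND u2 = 1 AND 0 = 0
u5 = u1 XOR e = 1 XOR 1 = 0
u16 = u4 AND u5 = 0 AND 0 = 0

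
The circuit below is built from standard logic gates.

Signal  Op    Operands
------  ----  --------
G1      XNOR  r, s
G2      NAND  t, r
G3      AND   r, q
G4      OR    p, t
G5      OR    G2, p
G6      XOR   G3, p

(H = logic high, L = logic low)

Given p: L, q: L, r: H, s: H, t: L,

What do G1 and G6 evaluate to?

G1 = r XNOR s = H XNOR H = H
G3 = r AND q = H AND L = L
G6 = G3 XOR p = L XOR L = L

G1 = H  G6 = L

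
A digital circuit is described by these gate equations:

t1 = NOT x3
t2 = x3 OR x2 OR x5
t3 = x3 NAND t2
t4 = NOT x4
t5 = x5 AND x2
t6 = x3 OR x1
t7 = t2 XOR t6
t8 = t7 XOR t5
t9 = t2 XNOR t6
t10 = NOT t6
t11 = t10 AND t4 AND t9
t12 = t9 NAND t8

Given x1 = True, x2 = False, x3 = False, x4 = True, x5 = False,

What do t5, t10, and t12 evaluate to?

t5 = False, t10 = False, t12 = True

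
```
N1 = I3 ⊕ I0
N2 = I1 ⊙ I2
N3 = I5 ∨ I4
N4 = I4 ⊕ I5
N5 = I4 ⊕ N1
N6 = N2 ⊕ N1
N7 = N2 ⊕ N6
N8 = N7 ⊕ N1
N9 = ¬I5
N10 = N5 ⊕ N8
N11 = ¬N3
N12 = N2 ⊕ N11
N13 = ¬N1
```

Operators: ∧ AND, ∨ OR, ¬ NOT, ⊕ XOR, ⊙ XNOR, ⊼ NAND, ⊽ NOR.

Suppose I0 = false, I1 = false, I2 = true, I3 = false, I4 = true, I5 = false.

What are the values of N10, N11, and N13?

N10 = true; N11 = false; N13 = true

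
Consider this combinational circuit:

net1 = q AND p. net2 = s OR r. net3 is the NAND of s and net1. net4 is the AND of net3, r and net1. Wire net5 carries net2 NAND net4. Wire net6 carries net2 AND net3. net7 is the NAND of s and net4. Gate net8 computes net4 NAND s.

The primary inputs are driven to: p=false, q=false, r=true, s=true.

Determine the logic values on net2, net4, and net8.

net1 = q AND p = false AND false = false
net2 = s OR r = true OR true = true
net3 = s NAND net1 = true NAND false = true
net4 = net3 AND r AND net1 = true AND true AND false = false
net8 = net4 NAND s = false NAND true = true

net2 = true  net4 = false  net8 = true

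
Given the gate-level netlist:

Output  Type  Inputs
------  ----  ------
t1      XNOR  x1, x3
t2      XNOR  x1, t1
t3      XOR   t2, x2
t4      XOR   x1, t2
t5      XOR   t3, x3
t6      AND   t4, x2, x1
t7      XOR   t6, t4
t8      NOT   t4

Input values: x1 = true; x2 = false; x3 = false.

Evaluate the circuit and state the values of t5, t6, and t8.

t5 = false; t6 = false; t8 = false

t1 = x1 XNOR x3 = true XNOR false = false
t2 = x1 XNOR t1 = true XNOR false = false
t3 = t2 XOR x2 = false XOR false = false
t4 = x1 XOR t2 = true XOR false = true
t5 = t3 XOR x3 = false XOR false = false
t6 = t4 AND x2 AND x1 = true AND false AND true = false
t8 = NOT t4 = NOT true = false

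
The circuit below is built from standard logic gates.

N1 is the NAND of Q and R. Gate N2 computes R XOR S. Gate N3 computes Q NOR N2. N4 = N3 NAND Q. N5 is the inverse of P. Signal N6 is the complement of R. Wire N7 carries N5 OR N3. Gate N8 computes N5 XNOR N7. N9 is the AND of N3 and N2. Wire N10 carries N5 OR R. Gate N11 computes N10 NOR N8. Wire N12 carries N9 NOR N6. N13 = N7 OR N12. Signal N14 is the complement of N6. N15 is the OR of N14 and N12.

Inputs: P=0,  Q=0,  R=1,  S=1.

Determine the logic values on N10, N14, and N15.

N10 = 1, N14 = 1, N15 = 1

N2 = R XOR S = 1 XOR 1 = 0
N3 = Q NOR N2 = 0 NOR 0 = 1
N5 = NOT P = NOT 0 = 1
N6 = NOT R = NOT 1 = 0
N9 = N3 AND N2 = 1 AND 0 = 0
N10 = N5 OR R = 1 OR 1 = 1
N12 = N9 NOR N6 = 0 NOR 0 = 1
N14 = NOT N6 = NOT 0 = 1
N15 = N14 OR N12 = 1 OR 1 = 1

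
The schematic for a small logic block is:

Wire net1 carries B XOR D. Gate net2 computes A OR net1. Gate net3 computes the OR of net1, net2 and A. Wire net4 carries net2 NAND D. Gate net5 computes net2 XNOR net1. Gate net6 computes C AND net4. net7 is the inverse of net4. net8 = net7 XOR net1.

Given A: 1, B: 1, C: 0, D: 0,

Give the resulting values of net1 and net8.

net1 = B XOR D = 1 XOR 0 = 1
net2 = A OR net1 = 1 OR 1 = 1
net4 = net2 NAND D = 1 NAND 0 = 1
net7 = NOT net4 = NOT 1 = 0
net8 = net7 XOR net1 = 0 XOR 1 = 1

net1 = 1; net8 = 1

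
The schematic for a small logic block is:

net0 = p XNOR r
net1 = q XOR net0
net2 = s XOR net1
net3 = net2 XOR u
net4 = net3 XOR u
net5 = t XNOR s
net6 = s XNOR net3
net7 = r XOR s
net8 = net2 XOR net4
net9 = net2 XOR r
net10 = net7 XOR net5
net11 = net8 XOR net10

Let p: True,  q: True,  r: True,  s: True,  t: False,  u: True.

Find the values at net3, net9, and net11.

net3 = False, net9 = False, net11 = False

net0 = p XNOR r = True XNOR True = True
net1 = q XOR net0 = True XOR True = False
net2 = s XOR net1 = True XOR False = True
net3 = net2 XOR u = True XOR True = False
net4 = net3 XOR u = False XOR True = True
net5 = t XNOR s = False XNOR True = False
net7 = r XOR s = True XOR True = False
net8 = net2 XOR net4 = True XOR True = False
net9 = net2 XOR r = True XOR True = False
net10 = net7 XOR net5 = False XOR False = False
net11 = net8 XOR net10 = False XOR False = False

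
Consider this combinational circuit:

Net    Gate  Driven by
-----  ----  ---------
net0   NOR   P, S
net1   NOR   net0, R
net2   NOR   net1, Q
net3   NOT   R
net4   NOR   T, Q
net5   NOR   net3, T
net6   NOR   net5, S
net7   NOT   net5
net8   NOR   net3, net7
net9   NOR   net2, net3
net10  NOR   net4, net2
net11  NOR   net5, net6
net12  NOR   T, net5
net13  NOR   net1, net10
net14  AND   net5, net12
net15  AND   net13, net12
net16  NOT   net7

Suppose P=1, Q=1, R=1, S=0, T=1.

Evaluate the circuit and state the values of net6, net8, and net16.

net6 = 1, net8 = 0, net16 = 0

net3 = NOT R = NOT 1 = 0
net5 = net3 NOR T = 0 NOR 1 = 0
net6 = net5 NOR S = 0 NOR 0 = 1
net7 = NOT net5 = NOT 0 = 1
net8 = net3 NOR net7 = 0 NOR 1 = 0
net16 = NOT net7 = NOT 1 = 0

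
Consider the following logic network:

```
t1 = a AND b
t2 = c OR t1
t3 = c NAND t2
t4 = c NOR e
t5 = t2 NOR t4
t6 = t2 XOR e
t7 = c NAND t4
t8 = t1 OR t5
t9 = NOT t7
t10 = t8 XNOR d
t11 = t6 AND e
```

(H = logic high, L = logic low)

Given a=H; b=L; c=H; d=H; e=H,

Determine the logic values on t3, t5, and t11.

t1 = a AND b = H AND L = L
t2 = c OR t1 = H OR L = H
t3 = c NAND t2 = H NAND H = L
t4 = c NOR e = H NOR H = L
t5 = t2 NOR t4 = H NOR L = L
t6 = t2 XOR e = H XOR H = L
t11 = t6 AND e = L AND H = L

t3 = L, t5 = L, t11 = L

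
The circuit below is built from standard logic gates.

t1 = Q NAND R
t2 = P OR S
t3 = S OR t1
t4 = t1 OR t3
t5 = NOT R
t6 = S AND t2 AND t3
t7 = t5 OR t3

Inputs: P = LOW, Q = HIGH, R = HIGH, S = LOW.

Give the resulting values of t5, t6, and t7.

t5 = LOW; t6 = LOW; t7 = LOW

t1 = Q NAND R = HIGH NAND HIGH = LOW
t2 = P OR S = LOW OR LOW = LOW
t3 = S OR t1 = LOW OR LOW = LOW
t5 = NOT R = NOT HIGH = LOW
t6 = S AND t2 AND t3 = LOW AND LOW AND LOW = LOW
t7 = t5 OR t3 = LOW OR LOW = LOW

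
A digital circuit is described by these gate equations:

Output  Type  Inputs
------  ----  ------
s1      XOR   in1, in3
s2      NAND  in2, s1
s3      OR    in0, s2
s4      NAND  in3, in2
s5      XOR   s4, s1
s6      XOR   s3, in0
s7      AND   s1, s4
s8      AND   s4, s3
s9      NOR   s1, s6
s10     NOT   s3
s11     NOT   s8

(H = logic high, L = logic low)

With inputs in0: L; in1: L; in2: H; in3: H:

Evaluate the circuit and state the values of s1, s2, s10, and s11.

s1 = in1 XOR in3 = L XOR H = H
s2 = in2 NAND s1 = H NAND H = L
s3 = in0 OR s2 = L OR L = L
s4 = in3 NAND in2 = H NAND H = L
s8 = s4 AND s3 = L AND L = L
s10 = NOT s3 = NOT L = H
s11 = NOT s8 = NOT L = H

s1 = H  s2 = L  s10 = H  s11 = H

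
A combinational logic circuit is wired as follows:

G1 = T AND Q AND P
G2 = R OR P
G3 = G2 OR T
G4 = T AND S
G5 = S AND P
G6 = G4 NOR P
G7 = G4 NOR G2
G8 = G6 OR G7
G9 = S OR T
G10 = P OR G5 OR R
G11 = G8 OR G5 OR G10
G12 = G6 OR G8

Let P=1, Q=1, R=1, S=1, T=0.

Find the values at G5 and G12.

G2 = R OR P = 1 OR 1 = 1
G4 = T AND S = 0 AND 1 = 0
G5 = S AND P = 1 AND 1 = 1
G6 = G4 NOR P = 0 NOR 1 = 0
G7 = G4 NOR G2 = 0 NOR 1 = 0
G8 = G6 OR G7 = 0 OR 0 = 0
G12 = G6 OR G8 = 0 OR 0 = 0

G5 = 1; G12 = 0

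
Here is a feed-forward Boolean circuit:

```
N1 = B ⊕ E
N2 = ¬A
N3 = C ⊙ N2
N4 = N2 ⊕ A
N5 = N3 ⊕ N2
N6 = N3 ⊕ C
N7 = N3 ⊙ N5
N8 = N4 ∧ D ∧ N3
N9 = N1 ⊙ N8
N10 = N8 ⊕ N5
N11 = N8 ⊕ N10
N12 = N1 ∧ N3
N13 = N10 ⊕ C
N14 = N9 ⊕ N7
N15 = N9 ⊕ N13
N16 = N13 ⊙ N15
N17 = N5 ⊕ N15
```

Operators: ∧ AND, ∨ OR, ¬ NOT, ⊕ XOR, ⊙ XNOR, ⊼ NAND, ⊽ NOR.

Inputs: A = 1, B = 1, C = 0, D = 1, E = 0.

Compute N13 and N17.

N1 = B XOR E = 1 XOR 0 = 1
N2 = NOT A = NOT 1 = 0
N3 = C XNOR N2 = 0 XNOR 0 = 1
N4 = N2 XOR A = 0 XOR 1 = 1
N5 = N3 XOR N2 = 1 XOR 0 = 1
N8 = N4 AND D AND N3 = 1 AND 1 AND 1 = 1
N9 = N1 XNOR N8 = 1 XNOR 1 = 1
N10 = N8 XOR N5 = 1 XOR 1 = 0
N13 = N10 XOR C = 0 XOR 0 = 0
N15 = N9 XOR N13 = 1 XOR 0 = 1
N17 = N5 XOR N15 = 1 XOR 1 = 0

N13 = 0; N17 = 0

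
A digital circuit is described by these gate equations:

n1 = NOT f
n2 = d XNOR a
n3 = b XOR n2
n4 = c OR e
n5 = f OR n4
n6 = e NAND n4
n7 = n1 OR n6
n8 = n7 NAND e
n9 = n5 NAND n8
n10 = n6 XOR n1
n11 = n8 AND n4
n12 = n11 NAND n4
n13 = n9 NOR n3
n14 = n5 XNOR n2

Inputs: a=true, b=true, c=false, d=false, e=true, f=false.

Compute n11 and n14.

n11 = false, n14 = false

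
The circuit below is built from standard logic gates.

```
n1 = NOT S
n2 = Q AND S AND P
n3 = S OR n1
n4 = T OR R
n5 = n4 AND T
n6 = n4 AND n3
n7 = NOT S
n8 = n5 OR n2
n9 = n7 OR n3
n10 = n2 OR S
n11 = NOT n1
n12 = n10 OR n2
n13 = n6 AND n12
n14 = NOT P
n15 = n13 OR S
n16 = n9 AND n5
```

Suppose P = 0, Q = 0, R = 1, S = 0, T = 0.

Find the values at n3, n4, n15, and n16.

n3 = 1  n4 = 1  n15 = 0  n16 = 0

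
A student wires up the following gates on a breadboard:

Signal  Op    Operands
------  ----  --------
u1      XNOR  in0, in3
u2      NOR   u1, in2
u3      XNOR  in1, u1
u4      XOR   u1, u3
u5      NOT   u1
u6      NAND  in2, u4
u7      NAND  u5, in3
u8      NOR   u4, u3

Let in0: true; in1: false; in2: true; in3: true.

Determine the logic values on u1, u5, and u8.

u1 = true, u5 = false, u8 = false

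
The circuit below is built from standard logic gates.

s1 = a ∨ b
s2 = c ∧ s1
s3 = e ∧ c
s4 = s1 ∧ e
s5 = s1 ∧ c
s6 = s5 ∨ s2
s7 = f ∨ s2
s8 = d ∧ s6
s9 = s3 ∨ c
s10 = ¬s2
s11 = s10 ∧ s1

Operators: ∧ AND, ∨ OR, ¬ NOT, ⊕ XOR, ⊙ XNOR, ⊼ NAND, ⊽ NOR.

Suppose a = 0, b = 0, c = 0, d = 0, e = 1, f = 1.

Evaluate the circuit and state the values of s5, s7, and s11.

s1 = a OR b = 0 OR 0 = 0
s2 = c AND s1 = 0 AND 0 = 0
s5 = s1 AND c = 0 AND 0 = 0
s7 = f OR s2 = 1 OR 0 = 1
s10 = NOT s2 = NOT 0 = 1
s11 = s10 AND s1 = 1 AND 0 = 0

s5 = 0, s7 = 1, s11 = 0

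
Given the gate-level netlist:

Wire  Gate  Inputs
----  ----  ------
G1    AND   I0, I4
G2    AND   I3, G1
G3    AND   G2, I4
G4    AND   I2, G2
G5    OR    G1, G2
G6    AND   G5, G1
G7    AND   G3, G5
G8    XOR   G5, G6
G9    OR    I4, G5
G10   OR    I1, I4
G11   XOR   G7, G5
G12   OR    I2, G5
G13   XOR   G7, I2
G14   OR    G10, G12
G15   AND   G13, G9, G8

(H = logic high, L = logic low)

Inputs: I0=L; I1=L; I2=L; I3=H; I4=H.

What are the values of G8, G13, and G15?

G1 = I0 AND I4 = L AND H = L
G2 = I3 AND G1 = H AND L = L
G3 = G2 AND I4 = L AND H = L
G5 = G1 OR G2 = L OR L = L
G6 = G5 AND G1 = L AND L = L
G7 = G3 AND G5 = L AND L = L
G8 = G5 XOR G6 = L XOR L = L
G9 = I4 OR G5 = H OR L = H
G13 = G7 XOR I2 = L XOR L = L
G15 = G13 AND G9 AND G8 = L AND H AND L = L

G8 = L, G13 = L, G15 = L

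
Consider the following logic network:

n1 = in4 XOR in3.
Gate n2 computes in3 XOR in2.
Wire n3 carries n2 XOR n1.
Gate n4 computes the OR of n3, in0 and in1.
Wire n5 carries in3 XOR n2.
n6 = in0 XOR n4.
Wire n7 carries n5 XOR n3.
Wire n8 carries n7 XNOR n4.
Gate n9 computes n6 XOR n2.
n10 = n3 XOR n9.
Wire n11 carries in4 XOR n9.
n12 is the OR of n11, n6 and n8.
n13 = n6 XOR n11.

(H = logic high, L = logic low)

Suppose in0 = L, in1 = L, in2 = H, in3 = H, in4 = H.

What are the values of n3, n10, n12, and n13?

n3 = L, n10 = L, n12 = H, n13 = H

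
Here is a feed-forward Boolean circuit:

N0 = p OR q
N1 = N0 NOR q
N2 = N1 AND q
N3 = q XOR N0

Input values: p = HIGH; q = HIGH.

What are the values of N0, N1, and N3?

N0 = HIGH, N1 = LOW, N3 = LOW

N0 = p OR q = HIGH OR HIGH = HIGH
N1 = N0 NOR q = HIGH NOR HIGH = LOW
N3 = q XOR N0 = HIGH XOR HIGH = LOW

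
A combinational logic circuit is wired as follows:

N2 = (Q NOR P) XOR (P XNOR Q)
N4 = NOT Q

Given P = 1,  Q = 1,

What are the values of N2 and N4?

N2 = (1 NOR 1) XOR (1 XNOR 1) = 1
N4 = NOT 1 = 0

N2 = 1  N4 = 0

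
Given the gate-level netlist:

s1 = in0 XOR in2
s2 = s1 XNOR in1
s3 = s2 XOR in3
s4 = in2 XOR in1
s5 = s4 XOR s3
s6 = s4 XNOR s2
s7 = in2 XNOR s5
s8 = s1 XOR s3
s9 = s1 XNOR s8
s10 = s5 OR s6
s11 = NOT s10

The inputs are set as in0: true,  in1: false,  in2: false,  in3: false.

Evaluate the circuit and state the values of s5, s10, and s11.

s5 = false; s10 = true; s11 = false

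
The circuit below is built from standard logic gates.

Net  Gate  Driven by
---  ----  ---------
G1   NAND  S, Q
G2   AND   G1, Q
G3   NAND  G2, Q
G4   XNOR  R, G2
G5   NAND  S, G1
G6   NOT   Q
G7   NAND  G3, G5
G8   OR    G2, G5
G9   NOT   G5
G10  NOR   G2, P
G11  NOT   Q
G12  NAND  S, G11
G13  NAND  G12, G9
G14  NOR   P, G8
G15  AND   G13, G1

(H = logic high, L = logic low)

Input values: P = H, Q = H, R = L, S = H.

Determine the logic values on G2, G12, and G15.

G1 = S NAND Q = H NAND H = L
G2 = G1 AND Q = L AND H = L
G5 = S NAND G1 = H NAND L = H
G9 = NOT G5 = NOT H = L
G11 = NOT Q = NOT H = L
G12 = S NAND G11 = H NAND L = H
G13 = G12 NAND G9 = H NAND L = H
G15 = G13 AND G1 = H AND L = L

G2 = L, G12 = H, G15 = L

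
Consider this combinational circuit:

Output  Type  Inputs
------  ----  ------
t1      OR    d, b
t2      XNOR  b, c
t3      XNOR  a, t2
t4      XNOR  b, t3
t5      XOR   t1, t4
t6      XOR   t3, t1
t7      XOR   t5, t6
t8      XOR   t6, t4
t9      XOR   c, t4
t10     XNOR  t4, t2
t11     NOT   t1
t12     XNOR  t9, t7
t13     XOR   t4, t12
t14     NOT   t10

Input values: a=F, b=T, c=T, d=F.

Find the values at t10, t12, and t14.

t10 = F, t12 = F, t14 = T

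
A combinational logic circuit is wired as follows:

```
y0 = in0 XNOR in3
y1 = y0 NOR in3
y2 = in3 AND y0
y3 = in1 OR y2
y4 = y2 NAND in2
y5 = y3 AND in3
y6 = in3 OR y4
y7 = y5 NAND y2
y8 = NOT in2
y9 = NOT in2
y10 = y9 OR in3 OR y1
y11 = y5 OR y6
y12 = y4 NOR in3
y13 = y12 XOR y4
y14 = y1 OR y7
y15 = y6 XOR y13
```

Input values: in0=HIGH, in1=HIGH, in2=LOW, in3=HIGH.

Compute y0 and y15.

y0 = HIGH, y15 = LOW

y0 = in0 XNOR in3 = HIGH XNOR HIGH = HIGH
y2 = in3 AND y0 = HIGH AND HIGH = HIGH
y4 = y2 NAND in2 = HIGH NAND LOW = HIGH
y6 = in3 OR y4 = HIGH OR HIGH = HIGH
y12 = y4 NOR in3 = HIGH NOR HIGH = LOW
y13 = y12 XOR y4 = LOW XOR HIGH = HIGH
y15 = y6 XOR y13 = HIGH XOR HIGH = LOW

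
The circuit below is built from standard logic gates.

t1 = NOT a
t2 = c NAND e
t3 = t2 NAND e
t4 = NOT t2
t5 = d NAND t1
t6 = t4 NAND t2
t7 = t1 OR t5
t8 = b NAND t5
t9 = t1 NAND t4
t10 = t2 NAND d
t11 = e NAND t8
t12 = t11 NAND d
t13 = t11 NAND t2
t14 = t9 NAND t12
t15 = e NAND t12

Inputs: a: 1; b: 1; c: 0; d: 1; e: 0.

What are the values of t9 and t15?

t1 = NOT a = NOT 1 = 0
t2 = c NAND e = 0 NAND 0 = 1
t4 = NOT t2 = NOT 1 = 0
t5 = d NAND t1 = 1 NAND 0 = 1
t8 = b NAND t5 = 1 NAND 1 = 0
t9 = t1 NAND t4 = 0 NAND 0 = 1
t11 = e NAND t8 = 0 NAND 0 = 1
t12 = t11 NAND d = 1 NAND 1 = 0
t15 = e NAND t12 = 0 NAND 0 = 1

t9 = 1, t15 = 1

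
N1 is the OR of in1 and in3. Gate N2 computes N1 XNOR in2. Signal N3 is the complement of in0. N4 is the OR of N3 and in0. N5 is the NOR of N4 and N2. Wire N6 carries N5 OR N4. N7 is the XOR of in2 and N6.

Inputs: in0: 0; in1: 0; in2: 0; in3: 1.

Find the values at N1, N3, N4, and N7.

N1 = 1; N3 = 1; N4 = 1; N7 = 1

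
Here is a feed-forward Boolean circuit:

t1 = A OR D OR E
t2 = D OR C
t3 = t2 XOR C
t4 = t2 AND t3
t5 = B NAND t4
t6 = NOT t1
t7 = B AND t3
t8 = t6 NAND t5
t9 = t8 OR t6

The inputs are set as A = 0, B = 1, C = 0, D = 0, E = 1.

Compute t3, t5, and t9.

t3 = 0, t5 = 1, t9 = 1

t1 = A OR D OR E = 0 OR 0 OR 1 = 1
t2 = D OR C = 0 OR 0 = 0
t3 = t2 XOR C = 0 XOR 0 = 0
t4 = t2 AND t3 = 0 AND 0 = 0
t5 = B NAND t4 = 1 NAND 0 = 1
t6 = NOT t1 = NOT 1 = 0
t8 = t6 NAND t5 = 0 NAND 1 = 1
t9 = t8 OR t6 = 1 OR 0 = 1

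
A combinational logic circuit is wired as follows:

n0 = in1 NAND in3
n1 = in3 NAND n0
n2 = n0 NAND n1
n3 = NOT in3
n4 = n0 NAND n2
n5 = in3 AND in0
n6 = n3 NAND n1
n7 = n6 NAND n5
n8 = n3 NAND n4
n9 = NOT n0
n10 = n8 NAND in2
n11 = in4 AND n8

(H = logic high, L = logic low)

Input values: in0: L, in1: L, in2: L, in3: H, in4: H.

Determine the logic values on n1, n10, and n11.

n1 = L; n10 = H; n11 = H

n0 = in1 NAND in3 = L NAND H = H
n1 = in3 NAND n0 = H NAND H = L
n2 = n0 NAND n1 = H NAND L = H
n3 = NOT in3 = NOT H = L
n4 = n0 NAND n2 = H NAND H = L
n8 = n3 NAND n4 = L NAND L = H
n10 = n8 NAND in2 = H NAND L = H
n11 = in4 AND n8 = H AND H = H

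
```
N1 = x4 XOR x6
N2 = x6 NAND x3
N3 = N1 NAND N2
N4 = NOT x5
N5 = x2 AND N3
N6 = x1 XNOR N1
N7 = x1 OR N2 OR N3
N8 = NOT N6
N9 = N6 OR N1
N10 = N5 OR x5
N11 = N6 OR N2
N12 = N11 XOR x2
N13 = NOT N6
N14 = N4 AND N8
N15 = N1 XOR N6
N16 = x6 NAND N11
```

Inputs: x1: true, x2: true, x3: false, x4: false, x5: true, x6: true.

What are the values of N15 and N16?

N15 = false  N16 = false

N1 = x4 XOR x6 = false XOR true = true
N2 = x6 NAND x3 = true NAND false = true
N6 = x1 XNOR N1 = true XNOR true = true
N11 = N6 OR N2 = true OR true = true
N15 = N1 XOR N6 = true XOR true = false
N16 = x6 NAND N11 = true NAND true = false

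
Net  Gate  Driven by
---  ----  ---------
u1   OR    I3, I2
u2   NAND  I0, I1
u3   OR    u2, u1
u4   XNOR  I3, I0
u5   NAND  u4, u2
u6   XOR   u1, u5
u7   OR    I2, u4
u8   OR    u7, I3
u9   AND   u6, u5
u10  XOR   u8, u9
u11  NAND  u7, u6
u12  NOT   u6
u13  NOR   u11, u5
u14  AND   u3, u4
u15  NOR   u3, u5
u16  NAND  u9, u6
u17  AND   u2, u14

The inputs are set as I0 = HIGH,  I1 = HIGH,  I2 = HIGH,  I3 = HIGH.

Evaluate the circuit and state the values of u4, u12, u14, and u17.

u1 = I3 OR I2 = HIGH OR HIGH = HIGH
u2 = I0 NAND I1 = HIGH NAND HIGH = LOW
u3 = u2 OR u1 = LOW OR HIGH = HIGH
u4 = I3 XNOR I0 = HIGH XNOR HIGH = HIGH
u5 = u4 NAND u2 = HIGH NAND LOW = HIGH
u6 = u1 XOR u5 = HIGH XOR HIGH = LOW
u12 = NOT u6 = NOT LOW = HIGH
u14 = u3 AND u4 = HIGH AND HIGH = HIGH
u17 = u2 AND u14 = LOW AND HIGH = LOW

u4 = HIGH; u12 = HIGH; u14 = HIGH; u17 = LOW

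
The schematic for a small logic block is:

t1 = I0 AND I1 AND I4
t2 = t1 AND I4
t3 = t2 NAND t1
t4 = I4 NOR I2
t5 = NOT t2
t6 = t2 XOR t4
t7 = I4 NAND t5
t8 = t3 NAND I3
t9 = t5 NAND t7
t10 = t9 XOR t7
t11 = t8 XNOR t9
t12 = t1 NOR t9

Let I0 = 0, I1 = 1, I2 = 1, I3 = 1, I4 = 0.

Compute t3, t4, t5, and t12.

t1 = I0 AND I1 AND I4 = 0 AND 1 AND 0 = 0
t2 = t1 AND I4 = 0 AND 0 = 0
t3 = t2 NAND t1 = 0 NAND 0 = 1
t4 = I4 NOR I2 = 0 NOR 1 = 0
t5 = NOT t2 = NOT 0 = 1
t7 = I4 NAND t5 = 0 NAND 1 = 1
t9 = t5 NAND t7 = 1 NAND 1 = 0
t12 = t1 NOR t9 = 0 NOR 0 = 1

t3 = 1; t4 = 0; t5 = 1; t12 = 1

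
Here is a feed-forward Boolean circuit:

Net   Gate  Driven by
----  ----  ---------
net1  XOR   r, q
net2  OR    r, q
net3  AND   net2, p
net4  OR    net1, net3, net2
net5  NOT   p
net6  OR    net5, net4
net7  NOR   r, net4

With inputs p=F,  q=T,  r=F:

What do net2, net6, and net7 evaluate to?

net2 = T; net6 = T; net7 = F

net1 = r XOR q = F XOR T = T
net2 = r OR q = F OR T = T
net3 = net2 AND p = T AND F = F
net4 = net1 OR net3 OR net2 = T OR F OR T = T
net5 = NOT p = NOT F = T
net6 = net5 OR net4 = T OR T = T
net7 = r NOR net4 = F NOR T = F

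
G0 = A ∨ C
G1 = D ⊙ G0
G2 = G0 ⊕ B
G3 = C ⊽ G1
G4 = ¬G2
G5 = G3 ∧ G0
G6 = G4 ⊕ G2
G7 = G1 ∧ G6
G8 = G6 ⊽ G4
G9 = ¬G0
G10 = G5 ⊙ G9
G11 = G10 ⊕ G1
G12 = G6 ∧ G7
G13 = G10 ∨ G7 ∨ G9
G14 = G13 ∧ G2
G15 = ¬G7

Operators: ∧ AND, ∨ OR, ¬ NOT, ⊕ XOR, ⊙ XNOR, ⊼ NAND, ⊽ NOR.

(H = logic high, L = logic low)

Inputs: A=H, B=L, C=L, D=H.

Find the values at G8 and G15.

G8 = L, G15 = L

G0 = A OR C = H OR L = H
G1 = D XNOR G0 = H XNOR H = H
G2 = G0 XOR B = H XOR L = H
G4 = NOT G2 = NOT H = L
G6 = G4 XOR G2 = L XOR H = H
G7 = G1 AND G6 = H AND H = H
G8 = G6 NOR G4 = H NOR L = L
G15 = NOT G7 = NOT H = L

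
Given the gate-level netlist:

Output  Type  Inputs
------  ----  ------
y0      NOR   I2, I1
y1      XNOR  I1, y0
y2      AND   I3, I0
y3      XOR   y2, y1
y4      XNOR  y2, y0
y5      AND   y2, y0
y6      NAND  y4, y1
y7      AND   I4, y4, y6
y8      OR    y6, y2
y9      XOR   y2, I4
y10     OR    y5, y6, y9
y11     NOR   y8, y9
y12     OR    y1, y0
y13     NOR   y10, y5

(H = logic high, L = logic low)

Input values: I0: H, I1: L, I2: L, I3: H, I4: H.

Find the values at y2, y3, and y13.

y2 = H, y3 = H, y13 = L

y0 = I2 NOR I1 = L NOR L = H
y1 = I1 XNOR y0 = L XNOR H = L
y2 = I3 AND I0 = H AND H = H
y3 = y2 XOR y1 = H XOR L = H
y4 = y2 XNOR y0 = H XNOR H = H
y5 = y2 AND y0 = H AND H = H
y6 = y4 NAND y1 = H NAND L = H
y9 = y2 XOR I4 = H XOR H = L
y10 = y5 OR y6 OR y9 = H OR H OR L = H
y13 = y10 NOR y5 = H NOR H = L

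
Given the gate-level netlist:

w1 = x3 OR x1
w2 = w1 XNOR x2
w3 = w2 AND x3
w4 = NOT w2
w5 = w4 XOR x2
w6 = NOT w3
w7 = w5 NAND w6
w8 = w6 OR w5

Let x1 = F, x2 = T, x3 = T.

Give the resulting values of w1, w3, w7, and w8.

w1 = x3 OR x1 = T OR F = T
w2 = w1 XNOR x2 = T XNOR T = T
w3 = w2 AND x3 = T AND T = T
w4 = NOT w2 = NOT T = F
w5 = w4 XOR x2 = F XOR T = T
w6 = NOT w3 = NOT T = F
w7 = w5 NAND w6 = T NAND F = T
w8 = w6 OR w5 = F OR T = T

w1 = T  w3 = T  w7 = T  w8 = T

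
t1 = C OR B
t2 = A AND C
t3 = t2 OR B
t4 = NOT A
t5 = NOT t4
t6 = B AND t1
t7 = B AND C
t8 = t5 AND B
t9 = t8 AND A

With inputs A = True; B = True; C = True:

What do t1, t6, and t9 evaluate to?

t1 = C OR B = True OR True = True
t4 = NOT A = NOT True = False
t5 = NOT t4 = NOT False = True
t6 = B AND t1 = True AND True = True
t8 = t5 AND B = True AND True = True
t9 = t8 AND A = True AND True = True

t1 = True, t6 = True, t9 = True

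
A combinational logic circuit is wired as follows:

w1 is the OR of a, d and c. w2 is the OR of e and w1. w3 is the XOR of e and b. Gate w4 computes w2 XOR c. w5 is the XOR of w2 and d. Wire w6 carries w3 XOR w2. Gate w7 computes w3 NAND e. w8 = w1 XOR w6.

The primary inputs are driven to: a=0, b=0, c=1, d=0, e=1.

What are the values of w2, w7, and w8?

w1 = a OR d OR c = 0 OR 0 OR 1 = 1
w2 = e OR w1 = 1 OR 1 = 1
w3 = e XOR b = 1 XOR 0 = 1
w6 = w3 XOR w2 = 1 XOR 1 = 0
w7 = w3 NAND e = 1 NAND 1 = 0
w8 = w1 XOR w6 = 1 XOR 0 = 1

w2 = 1, w7 = 0, w8 = 1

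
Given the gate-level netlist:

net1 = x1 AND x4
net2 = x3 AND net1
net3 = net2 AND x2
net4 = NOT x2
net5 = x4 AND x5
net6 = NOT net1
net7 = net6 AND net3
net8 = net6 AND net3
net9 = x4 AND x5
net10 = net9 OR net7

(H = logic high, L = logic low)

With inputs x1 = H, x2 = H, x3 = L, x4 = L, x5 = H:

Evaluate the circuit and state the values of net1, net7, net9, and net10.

net1 = x1 AND x4 = H AND L = L
net2 = x3 AND net1 = L AND L = L
net3 = net2 AND x2 = L AND H = L
net6 = NOT net1 = NOT L = H
net7 = net6 AND net3 = H AND L = L
net9 = x4 AND x5 = L AND H = L
net10 = net9 OR net7 = L OR L = L

net1 = L, net7 = L, net9 = L, net10 = L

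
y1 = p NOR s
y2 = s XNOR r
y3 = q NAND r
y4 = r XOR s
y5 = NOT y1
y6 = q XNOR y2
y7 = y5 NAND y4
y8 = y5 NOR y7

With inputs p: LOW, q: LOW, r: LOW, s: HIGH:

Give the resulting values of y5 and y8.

y5 = HIGH; y8 = LOW

y1 = p NOR s = LOW NOR HIGH = LOW
y4 = r XOR s = LOW XOR HIGH = HIGH
y5 = NOT y1 = NOT LOW = HIGH
y7 = y5 NAND y4 = HIGH NAND HIGH = LOW
y8 = y5 NOR y7 = HIGH NOR LOW = LOW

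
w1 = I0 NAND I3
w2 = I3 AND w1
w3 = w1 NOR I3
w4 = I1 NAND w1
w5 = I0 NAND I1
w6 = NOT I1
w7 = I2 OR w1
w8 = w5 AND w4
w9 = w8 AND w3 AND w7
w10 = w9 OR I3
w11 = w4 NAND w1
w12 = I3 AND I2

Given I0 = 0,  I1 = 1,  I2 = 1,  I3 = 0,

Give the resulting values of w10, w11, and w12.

w10 = 0; w11 = 1; w12 = 0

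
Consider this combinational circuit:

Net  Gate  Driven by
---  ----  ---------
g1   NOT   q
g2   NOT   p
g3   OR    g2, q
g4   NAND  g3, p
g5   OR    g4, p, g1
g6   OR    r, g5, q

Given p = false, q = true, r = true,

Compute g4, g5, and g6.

g4 = true  g5 = true  g6 = true

g1 = NOT q = NOT true = false
g2 = NOT p = NOT false = true
g3 = g2 OR q = true OR true = true
g4 = g3 NAND p = true NAND false = true
g5 = g4 OR p OR g1 = true OR false OR false = true
g6 = r OR g5 OR q = true OR true OR true = true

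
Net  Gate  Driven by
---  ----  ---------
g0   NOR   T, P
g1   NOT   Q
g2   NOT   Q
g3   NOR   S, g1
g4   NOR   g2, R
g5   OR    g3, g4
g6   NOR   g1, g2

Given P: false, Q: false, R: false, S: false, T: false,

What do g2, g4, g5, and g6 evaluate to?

g2 = true; g4 = false; g5 = false; g6 = false

g1 = NOT Q = NOT false = true
g2 = NOT Q = NOT false = true
g3 = S NOR g1 = false NOR true = false
g4 = g2 NOR R = true NOR false = false
g5 = g3 OR g4 = false OR false = false
g6 = g1 NOR g2 = true NOR true = false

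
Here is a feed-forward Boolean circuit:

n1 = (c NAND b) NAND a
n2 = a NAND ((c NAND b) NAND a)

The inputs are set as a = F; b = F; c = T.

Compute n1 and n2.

n1 = (T NAND F) NAND F = T
n2 = F NAND ((T NAND F) NAND F) = T

n1 = T, n2 = T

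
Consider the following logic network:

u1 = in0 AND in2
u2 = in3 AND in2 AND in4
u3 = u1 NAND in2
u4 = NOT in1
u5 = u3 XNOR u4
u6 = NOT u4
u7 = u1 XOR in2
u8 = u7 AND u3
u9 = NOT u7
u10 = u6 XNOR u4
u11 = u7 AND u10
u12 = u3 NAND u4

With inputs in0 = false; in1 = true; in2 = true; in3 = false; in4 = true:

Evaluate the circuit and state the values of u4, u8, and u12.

u1 = in0 AND in2 = false AND true = false
u3 = u1 NAND in2 = false NAND true = true
u4 = NOT in1 = NOT true = false
u7 = u1 XOR in2 = false XOR true = true
u8 = u7 AND u3 = true AND true = true
u12 = u3 NAND u4 = true NAND false = true

u4 = false, u8 = true, u12 = true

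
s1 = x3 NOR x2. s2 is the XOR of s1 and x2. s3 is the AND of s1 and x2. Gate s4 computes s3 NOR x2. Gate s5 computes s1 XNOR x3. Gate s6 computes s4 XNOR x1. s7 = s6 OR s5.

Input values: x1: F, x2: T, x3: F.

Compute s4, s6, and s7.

s1 = x3 NOR x2 = F NOR T = F
s3 = s1 AND x2 = F AND T = F
s4 = s3 NOR x2 = F NOR T = F
s5 = s1 XNOR x3 = F XNOR F = T
s6 = s4 XNOR x1 = F XNOR F = T
s7 = s6 OR s5 = T OR T = T

s4 = F; s6 = T; s7 = T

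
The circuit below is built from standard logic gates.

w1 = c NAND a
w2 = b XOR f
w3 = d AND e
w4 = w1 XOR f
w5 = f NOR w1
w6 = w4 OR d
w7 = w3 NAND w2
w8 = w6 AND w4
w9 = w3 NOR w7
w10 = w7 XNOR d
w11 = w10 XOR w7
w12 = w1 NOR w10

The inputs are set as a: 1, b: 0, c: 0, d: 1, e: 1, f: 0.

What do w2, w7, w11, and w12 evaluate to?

w1 = c NAND a = 0 NAND 1 = 1
w2 = b XOR f = 0 XOR 0 = 0
w3 = d AND e = 1 AND 1 = 1
w7 = w3 NAND w2 = 1 NAND 0 = 1
w10 = w7 XNOR d = 1 XNOR 1 = 1
w11 = w10 XOR w7 = 1 XOR 1 = 0
w12 = w1 NOR w10 = 1 NOR 1 = 0

w2 = 0  w7 = 1  w11 = 0  w12 = 0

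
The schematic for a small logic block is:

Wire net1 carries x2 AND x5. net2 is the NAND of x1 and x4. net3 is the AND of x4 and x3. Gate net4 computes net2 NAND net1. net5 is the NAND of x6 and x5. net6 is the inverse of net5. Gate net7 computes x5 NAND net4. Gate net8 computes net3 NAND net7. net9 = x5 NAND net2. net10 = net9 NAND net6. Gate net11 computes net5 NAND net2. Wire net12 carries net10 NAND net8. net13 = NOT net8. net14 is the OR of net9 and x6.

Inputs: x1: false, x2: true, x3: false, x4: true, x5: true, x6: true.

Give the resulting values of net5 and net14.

net5 = false, net14 = true

net2 = x1 NAND x4 = false NAND true = true
net5 = x6 NAND x5 = true NAND true = false
net9 = x5 NAND net2 = true NAND true = false
net14 = net9 OR x6 = false OR true = true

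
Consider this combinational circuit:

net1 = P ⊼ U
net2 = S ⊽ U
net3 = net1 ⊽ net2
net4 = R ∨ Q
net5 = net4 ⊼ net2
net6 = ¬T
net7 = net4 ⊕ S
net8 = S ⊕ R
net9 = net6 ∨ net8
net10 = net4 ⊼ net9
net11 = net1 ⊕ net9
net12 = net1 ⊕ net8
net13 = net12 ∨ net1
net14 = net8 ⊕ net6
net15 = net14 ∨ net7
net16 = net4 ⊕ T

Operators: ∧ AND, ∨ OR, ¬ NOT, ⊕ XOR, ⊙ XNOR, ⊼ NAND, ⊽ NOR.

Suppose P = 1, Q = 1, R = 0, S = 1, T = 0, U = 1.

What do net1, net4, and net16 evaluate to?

net1 = 0; net4 = 1; net16 = 1

net1 = P NAND U = 1 NAND 1 = 0
net4 = R OR Q = 0 OR 1 = 1
net16 = net4 XOR T = 1 XOR 0 = 1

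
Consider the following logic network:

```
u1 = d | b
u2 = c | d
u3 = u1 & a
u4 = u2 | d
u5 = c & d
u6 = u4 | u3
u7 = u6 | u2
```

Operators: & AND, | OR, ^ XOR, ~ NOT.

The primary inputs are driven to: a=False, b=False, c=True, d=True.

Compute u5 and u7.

u1 = d OR b = True OR False = True
u2 = c OR d = True OR True = True
u3 = u1 AND a = True AND False = False
u4 = u2 OR d = True OR True = True
u5 = c AND d = True AND True = True
u6 = u4 OR u3 = True OR False = True
u7 = u6 OR u2 = True OR True = True

u5 = True  u7 = True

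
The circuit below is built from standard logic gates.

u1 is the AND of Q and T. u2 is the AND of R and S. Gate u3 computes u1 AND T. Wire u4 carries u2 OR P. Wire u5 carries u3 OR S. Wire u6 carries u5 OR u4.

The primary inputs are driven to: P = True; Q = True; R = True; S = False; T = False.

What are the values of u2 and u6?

u2 = False  u6 = True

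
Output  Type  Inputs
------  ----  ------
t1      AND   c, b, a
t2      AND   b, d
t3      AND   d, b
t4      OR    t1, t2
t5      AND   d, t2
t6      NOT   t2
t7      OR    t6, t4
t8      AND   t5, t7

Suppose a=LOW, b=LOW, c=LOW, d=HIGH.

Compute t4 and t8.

t1 = c AND b AND a = LOW AND LOW AND LOW = LOW
t2 = b AND d = LOW AND HIGH = LOW
t4 = t1 OR t2 = LOW OR LOW = LOW
t5 = d AND t2 = HIGH AND LOW = LOW
t6 = NOT t2 = NOT LOW = HIGH
t7 = t6 OR t4 = HIGH OR LOW = HIGH
t8 = t5 AND t7 = LOW AND HIGH = LOW

t4 = LOW; t8 = LOW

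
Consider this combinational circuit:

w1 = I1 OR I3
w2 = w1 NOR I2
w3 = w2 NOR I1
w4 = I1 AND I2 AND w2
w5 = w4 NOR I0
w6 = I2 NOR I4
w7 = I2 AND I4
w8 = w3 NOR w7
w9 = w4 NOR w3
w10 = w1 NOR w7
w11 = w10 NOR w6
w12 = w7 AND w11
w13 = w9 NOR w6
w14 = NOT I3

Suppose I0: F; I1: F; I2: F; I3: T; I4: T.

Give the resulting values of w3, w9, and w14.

w1 = I1 OR I3 = F OR T = T
w2 = w1 NOR I2 = T NOR F = F
w3 = w2 NOR I1 = F NOR F = T
w4 = I1 AND I2 AND w2 = F AND F AND F = F
w9 = w4 NOR w3 = F NOR T = F
w14 = NOT I3 = NOT T = F

w3 = T, w9 = F, w14 = F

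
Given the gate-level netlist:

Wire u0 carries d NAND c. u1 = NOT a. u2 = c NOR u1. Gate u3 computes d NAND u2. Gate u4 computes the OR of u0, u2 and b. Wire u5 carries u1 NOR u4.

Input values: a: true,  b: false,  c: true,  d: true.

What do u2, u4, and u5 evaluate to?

u0 = d NAND c = true NAND true = false
u1 = NOT a = NOT true = false
u2 = c NOR u1 = true NOR false = false
u4 = u0 OR u2 OR b = false OR false OR false = false
u5 = u1 NOR u4 = false NOR false = true

u2 = false  u4 = false  u5 = true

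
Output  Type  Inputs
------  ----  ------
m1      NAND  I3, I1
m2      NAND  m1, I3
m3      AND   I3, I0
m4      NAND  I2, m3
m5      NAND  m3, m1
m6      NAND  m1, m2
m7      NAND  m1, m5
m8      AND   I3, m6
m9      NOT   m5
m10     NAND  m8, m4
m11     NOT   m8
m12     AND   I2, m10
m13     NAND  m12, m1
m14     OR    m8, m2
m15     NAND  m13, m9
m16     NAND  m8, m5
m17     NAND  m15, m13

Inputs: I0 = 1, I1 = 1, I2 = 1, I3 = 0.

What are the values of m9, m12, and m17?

m9 = 0, m12 = 1, m17 = 1

m1 = I3 NAND I1 = 0 NAND 1 = 1
m2 = m1 NAND I3 = 1 NAND 0 = 1
m3 = I3 AND I0 = 0 AND 1 = 0
m4 = I2 NAND m3 = 1 NAND 0 = 1
m5 = m3 NAND m1 = 0 NAND 1 = 1
m6 = m1 NAND m2 = 1 NAND 1 = 0
m8 = I3 AND m6 = 0 AND 0 = 0
m9 = NOT m5 = NOT 1 = 0
m10 = m8 NAND m4 = 0 NAND 1 = 1
m12 = I2 AND m10 = 1 AND 1 = 1
m13 = m12 NAND m1 = 1 NAND 1 = 0
m15 = m13 NAND m9 = 0 NAND 0 = 1
m17 = m15 NAND m13 = 1 NAND 0 = 1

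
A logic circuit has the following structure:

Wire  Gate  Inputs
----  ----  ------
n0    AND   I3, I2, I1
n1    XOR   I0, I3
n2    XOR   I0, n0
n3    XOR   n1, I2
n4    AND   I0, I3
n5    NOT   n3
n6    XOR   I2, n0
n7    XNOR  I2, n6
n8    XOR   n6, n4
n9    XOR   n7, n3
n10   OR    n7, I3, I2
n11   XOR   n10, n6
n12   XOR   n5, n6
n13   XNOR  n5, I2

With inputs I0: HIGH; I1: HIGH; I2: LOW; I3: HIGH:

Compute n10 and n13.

n0 = I3 AND I2 AND I1 = HIGH AND LOW AND HIGH = LOW
n1 = I0 XOR I3 = HIGH XOR HIGH = LOW
n3 = n1 XOR I2 = LOW XOR LOW = LOW
n5 = NOT n3 = NOT LOW = HIGH
n6 = I2 XOR n0 = LOW XOR LOW = LOW
n7 = I2 XNOR n6 = LOW XNOR LOW = HIGH
n10 = n7 OR I3 OR I2 = HIGH OR HIGH OR LOW = HIGH
n13 = n5 XNOR I2 = HIGH XNOR LOW = LOW

n10 = HIGH  n13 = LOW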